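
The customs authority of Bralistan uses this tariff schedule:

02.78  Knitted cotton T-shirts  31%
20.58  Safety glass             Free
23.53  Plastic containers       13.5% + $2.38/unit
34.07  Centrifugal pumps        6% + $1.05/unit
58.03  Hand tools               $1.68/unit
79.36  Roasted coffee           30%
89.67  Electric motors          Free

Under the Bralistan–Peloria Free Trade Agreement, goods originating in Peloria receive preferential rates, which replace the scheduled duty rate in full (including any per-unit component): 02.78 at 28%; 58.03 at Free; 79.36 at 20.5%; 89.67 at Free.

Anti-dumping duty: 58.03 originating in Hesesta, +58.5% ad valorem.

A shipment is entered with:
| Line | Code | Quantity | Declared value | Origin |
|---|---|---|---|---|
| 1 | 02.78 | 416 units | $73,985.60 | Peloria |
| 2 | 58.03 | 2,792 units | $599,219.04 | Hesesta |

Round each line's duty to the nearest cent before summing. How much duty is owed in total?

$375,949.67

Line 1 (02.78, Peloria, 416 units, $73,985.60):
Base rate for 02.78 is 31%.
Origin Peloria qualifies under the Bralistan–Peloria agreement and 02.78 is covered: preferential rate 28% applies instead.
Duty = $73,985.60 × 28% = $20,715.97.
Line 2 (58.03, Hesesta, 2,792 units, $599,219.04):
Base rate for 58.03 is $1.68/unit.
58.03 has an FTA preferential rate, but origin Hesesta is not Peloria; base rate stands.
Additional duty on 58.03 from Hesesta: +58.5% ad valorem. Applied ad valorem rate = 58.5%.
Duty = $599,219.04 × 58.5% + 2,792 × $1.68 = $355,233.70.
Total = $20,715.97 + $355,233.70 = $375,949.67.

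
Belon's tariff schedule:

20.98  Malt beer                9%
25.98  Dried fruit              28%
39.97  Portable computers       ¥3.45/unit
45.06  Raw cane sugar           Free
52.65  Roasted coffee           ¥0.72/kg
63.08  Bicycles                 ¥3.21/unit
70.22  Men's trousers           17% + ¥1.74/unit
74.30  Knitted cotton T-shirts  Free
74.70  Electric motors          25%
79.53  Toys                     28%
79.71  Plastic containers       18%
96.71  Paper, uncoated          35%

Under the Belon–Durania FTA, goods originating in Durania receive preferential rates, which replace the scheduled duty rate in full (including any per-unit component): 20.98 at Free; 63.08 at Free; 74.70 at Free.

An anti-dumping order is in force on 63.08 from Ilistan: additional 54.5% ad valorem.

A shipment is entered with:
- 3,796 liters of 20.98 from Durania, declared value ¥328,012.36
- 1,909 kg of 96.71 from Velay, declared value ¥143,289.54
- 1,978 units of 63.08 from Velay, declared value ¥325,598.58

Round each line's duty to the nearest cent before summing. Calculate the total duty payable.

¥56,500.72

Line 1 (20.98, Durania, 3,796 liters, ¥328,012.36):
Base rate for 20.98 is 9%.
Origin Durania qualifies under the Belon–Durania agreement and 20.98 is covered: preferential rate Free applies instead.
Duty = ¥328,012.36 × 0% = ¥0.00.
Line 2 (96.71, Velay, 1,909 kg, ¥143,289.54):
Base rate for 96.71 is 35%.
Duty = ¥143,289.54 × 35% = ¥50,151.34.
Line 3 (63.08, Velay, 1,978 units, ¥325,598.58):
Base rate for 63.08 is ¥3.21/unit.
63.08 has an FTA preferential rate, but origin Velay is not Durania; base rate stands.
The additional-duty order on 63.08 targets Ilistan, not Velay; it does not apply.
Duty = 1,978 × ¥3.21 = ¥6,349.38.
Total = ¥0.00 + ¥50,151.34 + ¥6,349.38 = ¥56,500.72.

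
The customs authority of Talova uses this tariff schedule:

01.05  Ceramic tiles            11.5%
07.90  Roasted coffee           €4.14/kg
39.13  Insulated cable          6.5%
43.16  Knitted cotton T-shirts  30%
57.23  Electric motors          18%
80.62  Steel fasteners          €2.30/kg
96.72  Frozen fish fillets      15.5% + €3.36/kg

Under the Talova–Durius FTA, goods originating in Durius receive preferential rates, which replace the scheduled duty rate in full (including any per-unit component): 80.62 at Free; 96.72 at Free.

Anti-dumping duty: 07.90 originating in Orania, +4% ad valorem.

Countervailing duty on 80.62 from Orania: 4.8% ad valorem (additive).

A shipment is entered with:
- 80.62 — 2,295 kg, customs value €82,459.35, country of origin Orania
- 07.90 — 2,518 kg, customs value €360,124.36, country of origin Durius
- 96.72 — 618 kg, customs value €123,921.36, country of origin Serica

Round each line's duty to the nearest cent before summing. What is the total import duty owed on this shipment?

€40,945.36

Line 1 (80.62, Orania, 2,295 kg, €82,459.35):
Base rate for 80.62 is €2.30/kg.
80.62 has an FTA preferential rate, but origin Orania is not Durius; base rate stands.
Additional duty on 80.62 from Orania: +4.8% ad valorem. Applied ad valorem rate = 4.8%.
Duty = €82,459.35 × 4.8% + 2,295 × €2.30 = €9,236.55.
Line 2 (07.90, Durius, 2,518 kg, €360,124.36):
Base rate for 07.90 is €4.14/kg.
Origin Durius is the FTA partner but 07.90 is not on the preference list; base rate stands.
The additional-duty order on 07.90 targets Orania, not Durius; it does not apply.
Duty = 2,518 × €4.14 = €10,424.52.
Line 3 (96.72, Serica, 618 kg, €123,921.36):
Base rate for 96.72 is 15.5% + €3.36/kg.
96.72 has an FTA preferential rate, but origin Serica is not Durius; base rate stands.
Duty = €123,921.36 × 15.5% + 618 × €3.36 = €21,284.29.
Total = €9,236.55 + €10,424.52 + €21,284.29 = €40,945.36.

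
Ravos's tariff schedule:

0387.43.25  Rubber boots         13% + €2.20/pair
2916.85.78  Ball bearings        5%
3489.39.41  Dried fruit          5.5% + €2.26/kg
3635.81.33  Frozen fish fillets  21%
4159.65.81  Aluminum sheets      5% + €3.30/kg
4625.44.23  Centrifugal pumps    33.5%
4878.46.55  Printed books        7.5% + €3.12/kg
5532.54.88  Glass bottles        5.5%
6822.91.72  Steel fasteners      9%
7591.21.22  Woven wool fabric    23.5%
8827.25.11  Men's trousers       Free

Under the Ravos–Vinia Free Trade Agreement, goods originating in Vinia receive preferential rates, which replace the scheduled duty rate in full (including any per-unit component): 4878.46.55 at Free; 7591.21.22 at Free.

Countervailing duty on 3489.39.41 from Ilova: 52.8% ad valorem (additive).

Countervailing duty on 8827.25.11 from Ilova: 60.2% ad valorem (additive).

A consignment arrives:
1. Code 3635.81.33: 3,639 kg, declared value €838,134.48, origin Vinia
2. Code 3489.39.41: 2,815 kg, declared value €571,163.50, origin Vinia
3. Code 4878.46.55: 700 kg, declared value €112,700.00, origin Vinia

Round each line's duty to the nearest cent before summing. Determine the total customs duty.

€213,784.13

Line 1 (3635.81.33, Vinia, 3,639 kg, €838,134.48):
Base rate for 3635.81.33 is 21%.
Origin Vinia is the FTA partner but 3635.81.33 is not on the preference list; base rate stands.
Duty = €838,134.48 × 21% = €176,008.24.
Line 2 (3489.39.41, Vinia, 2,815 kg, €571,163.50):
Base rate for 3489.39.41 is 5.5% + €2.26/kg.
Origin Vinia is the FTA partner but 3489.39.41 is not on the preference list; base rate stands.
The additional-duty order on 3489.39.41 targets Ilova, not Vinia; it does not apply.
Duty = €571,163.50 × 5.5% + 2,815 × €2.26 = €37,775.89.
Line 3 (4878.46.55, Vinia, 700 kg, €112,700.00):
Base rate for 4878.46.55 is 7.5% + €3.12/kg.
Origin Vinia qualifies under the Ravos–Vinia agreement and 4878.46.55 is covered: preferential rate Free applies instead.
Duty = €112,700.00 × 0% = €0.00.
Total = €176,008.24 + €37,775.89 + €0.00 = €213,784.13.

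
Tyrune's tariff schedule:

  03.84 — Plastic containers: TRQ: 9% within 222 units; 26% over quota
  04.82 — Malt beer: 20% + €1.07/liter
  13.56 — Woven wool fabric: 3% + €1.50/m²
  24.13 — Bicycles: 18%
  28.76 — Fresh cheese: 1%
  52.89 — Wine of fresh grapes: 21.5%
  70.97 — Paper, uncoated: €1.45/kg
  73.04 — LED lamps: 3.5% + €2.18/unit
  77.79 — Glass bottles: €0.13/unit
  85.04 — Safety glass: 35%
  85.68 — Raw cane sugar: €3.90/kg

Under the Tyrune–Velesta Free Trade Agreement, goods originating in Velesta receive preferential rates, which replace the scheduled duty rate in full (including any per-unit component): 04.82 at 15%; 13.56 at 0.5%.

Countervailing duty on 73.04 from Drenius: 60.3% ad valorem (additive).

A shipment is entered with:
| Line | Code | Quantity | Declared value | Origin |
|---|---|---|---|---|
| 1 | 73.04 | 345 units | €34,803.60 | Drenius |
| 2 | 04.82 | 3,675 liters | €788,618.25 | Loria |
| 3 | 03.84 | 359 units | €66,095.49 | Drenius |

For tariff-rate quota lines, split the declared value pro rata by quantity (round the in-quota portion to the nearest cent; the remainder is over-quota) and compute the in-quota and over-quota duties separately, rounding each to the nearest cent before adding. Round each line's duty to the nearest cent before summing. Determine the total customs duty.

Line 1 (73.04, Drenius, 345 units, €34,803.60):
Base rate for 73.04 is 3.5% + €2.18/unit.
Additional duty on 73.04 from Drenius: +60.3%. Applied ad valorem rate: 3.5% + 60.3% = 63.8%.
Duty = €34,803.60 × 63.8% + 345 × €2.18 = €22,956.80.
Line 2 (04.82, Loria, 3,675 liters, €788,618.25):
Base rate for 04.82 is 20% + €1.07/liter.
04.82 has an FTA preferential rate, but origin Loria is not Velesta; base rate stands.
Duty = €788,618.25 × 20% + 3,675 × €1.07 = €161,655.90.
Line 3 (03.84, Drenius, 359 units, €66,095.49):
Code 03.84 is under a tariff-rate quota (threshold 222 units). In-quota: 222 units at 9%; over-quota: 137 units at 26%.
Pro-rata value split: in-quota = €66,095.49 × 222/359 = €40,872.42; over-quota = €66,095.49 − €40,872.42 = €25,223.07.
In-quota duty = €40,872.42 × 9% = €3,678.52. Over-quota duty = €25,223.07 × 26% = €6,558.00.
Line duty = €3,678.52 + €6,558.00 = €10,236.52.
Total = €22,956.80 + €161,655.90 + €10,236.52 = €194,849.22.

€194,849.22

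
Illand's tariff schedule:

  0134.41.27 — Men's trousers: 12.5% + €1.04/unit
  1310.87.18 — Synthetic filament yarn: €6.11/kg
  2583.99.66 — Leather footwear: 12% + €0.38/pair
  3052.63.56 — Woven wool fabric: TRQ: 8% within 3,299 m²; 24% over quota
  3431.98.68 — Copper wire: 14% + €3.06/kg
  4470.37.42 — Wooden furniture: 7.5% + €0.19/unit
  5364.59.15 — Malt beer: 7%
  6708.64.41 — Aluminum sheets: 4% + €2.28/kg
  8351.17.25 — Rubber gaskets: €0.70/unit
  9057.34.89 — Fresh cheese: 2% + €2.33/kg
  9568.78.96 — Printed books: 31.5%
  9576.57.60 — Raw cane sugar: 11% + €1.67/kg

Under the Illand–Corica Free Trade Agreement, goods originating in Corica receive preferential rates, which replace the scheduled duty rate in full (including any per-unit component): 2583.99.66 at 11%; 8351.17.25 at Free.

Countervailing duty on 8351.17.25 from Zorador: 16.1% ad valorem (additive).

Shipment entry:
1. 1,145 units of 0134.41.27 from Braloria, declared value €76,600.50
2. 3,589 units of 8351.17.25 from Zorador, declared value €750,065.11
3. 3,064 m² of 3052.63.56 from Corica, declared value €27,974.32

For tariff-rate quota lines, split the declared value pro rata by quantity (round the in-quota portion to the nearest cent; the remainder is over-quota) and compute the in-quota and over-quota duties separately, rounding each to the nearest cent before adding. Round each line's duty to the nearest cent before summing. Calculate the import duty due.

Line 1 (0134.41.27, Braloria, 1,145 units, €76,600.50):
Base rate for 0134.41.27 is 12.5% + €1.04/unit.
Duty = €76,600.50 × 12.5% + 1,145 × €1.04 = €10,765.86.
Line 2 (8351.17.25, Zorador, 3,589 units, €750,065.11):
Base rate for 8351.17.25 is €0.70/unit.
8351.17.25 has an FTA preferential rate, but origin Zorador is not Corica; base rate stands.
Additional duty on 8351.17.25 from Zorador: +16.1% ad valorem. Applied ad valorem rate = 16.1%.
Duty = €750,065.11 × 16.1% + 3,589 × €0.70 = €123,272.78.
Line 3 (3052.63.56, Corica, 3,064 m², €27,974.32):
Code 3052.63.56 is under a tariff-rate quota (threshold 3,299 m²). Quantity 3,064 m² is within the quota, so the in-quota rate 8% applies to the full value.
Duty = €27,974.32 × 8% = €2,237.95.
Total = €10,765.86 + €123,272.78 + €2,237.95 = €136,276.59.

€136,276.59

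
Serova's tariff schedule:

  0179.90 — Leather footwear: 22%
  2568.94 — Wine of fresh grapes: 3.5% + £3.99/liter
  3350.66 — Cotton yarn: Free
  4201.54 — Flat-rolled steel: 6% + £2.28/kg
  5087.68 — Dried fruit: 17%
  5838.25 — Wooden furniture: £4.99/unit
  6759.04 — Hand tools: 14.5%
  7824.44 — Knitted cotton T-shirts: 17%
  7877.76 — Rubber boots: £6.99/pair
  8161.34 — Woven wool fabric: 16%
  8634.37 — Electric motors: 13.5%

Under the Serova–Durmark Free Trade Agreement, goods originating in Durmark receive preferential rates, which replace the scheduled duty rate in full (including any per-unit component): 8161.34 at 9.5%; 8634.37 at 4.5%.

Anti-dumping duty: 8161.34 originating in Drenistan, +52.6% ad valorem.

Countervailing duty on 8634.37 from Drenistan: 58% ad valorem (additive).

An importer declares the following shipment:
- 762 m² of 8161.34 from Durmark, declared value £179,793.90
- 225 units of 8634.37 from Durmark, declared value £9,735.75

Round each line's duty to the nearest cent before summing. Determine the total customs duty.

Line 1 (8161.34, Durmark, 762 m², £179,793.90):
Base rate for 8161.34 is 16%.
Origin Durmark qualifies under the Serova–Durmark agreement and 8161.34 is covered: preferential rate 9.5% applies instead.
The additional-duty order on 8161.34 targets Drenistan, not Durmark; it does not apply.
Duty = £179,793.90 × 9.5% = £17,080.42.
Line 2 (8634.37, Durmark, 225 units, £9,735.75):
Base rate for 8634.37 is 13.5%.
Origin Durmark qualifies under the Serova–Durmark agreement and 8634.37 is covered: preferential rate 4.5% applies instead.
The additional-duty order on 8634.37 targets Drenistan, not Durmark; it does not apply.
Duty = £9,735.75 × 4.5% = £438.11.
Total = £17,080.42 + £438.11 = £17,518.53.

£17,518.53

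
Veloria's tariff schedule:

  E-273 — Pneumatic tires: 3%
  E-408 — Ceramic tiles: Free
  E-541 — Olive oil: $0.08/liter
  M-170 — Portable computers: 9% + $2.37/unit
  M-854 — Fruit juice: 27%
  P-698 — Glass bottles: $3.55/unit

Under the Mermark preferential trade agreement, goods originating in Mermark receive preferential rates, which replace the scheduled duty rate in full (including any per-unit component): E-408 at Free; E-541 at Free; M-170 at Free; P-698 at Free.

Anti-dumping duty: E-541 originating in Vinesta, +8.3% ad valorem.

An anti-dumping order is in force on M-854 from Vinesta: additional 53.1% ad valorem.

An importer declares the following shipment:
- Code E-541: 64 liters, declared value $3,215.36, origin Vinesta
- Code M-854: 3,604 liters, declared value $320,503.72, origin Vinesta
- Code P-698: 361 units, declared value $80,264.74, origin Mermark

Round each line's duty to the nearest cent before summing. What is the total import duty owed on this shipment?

$256,995.47

Line 1 (E-541, Vinesta, 64 liters, $3,215.36):
Base rate for E-541 is $0.08/liter.
E-541 has an FTA preferential rate, but origin Vinesta is not Mermark; base rate stands.
Additional duty on E-541 from Vinesta: +8.3% ad valorem. Applied ad valorem rate = 8.3%.
Duty = $3,215.36 × 8.3% + 64 × $0.08 = $271.99.
Line 2 (M-854, Vinesta, 3,604 liters, $320,503.72):
Base rate for M-854 is 27%.
Additional duty on M-854 from Vinesta: +53.1%. Applied ad valorem rate: 27% + 53.1% = 80.1%.
Duty = $320,503.72 × 80.1% = $256,723.48.
Line 3 (P-698, Mermark, 361 units, $80,264.74):
Base rate for P-698 is $3.55/unit.
Origin Mermark qualifies under the Veloria–Mermark agreement and P-698 is covered: preferential rate Free applies instead.
Duty = $80,264.74 × 0% = $0.00.
Total = $271.99 + $256,723.48 + $0.00 = $256,995.47.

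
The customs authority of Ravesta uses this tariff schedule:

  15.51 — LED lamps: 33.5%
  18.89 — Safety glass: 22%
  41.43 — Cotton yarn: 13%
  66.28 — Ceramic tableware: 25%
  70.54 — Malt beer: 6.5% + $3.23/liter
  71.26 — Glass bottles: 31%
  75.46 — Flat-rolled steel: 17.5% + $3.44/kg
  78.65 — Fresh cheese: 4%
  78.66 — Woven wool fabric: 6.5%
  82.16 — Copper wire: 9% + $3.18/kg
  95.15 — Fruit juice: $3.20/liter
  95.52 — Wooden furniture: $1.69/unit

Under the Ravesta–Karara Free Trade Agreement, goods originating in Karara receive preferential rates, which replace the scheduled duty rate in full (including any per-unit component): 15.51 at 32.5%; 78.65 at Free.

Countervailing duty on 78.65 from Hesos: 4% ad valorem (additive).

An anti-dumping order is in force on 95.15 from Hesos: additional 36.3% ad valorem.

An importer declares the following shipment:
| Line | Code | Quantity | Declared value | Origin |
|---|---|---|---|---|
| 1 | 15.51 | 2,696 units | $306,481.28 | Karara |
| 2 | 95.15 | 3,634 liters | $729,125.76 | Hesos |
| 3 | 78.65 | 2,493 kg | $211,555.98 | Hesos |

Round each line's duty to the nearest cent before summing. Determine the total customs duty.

$392,832.35

Line 1 (15.51, Karara, 2,696 units, $306,481.28):
Base rate for 15.51 is 33.5%.
Origin Karara qualifies under the Ravesta–Karara agreement and 15.51 is covered: preferential rate 32.5% applies instead.
Duty = $306,481.28 × 32.5% = $99,606.42.
Line 2 (95.15, Hesos, 3,634 liters, $729,125.76):
Base rate for 95.15 is $3.20/liter.
Additional duty on 95.15 from Hesos: +36.3% ad valorem. Applied ad valorem rate = 36.3%.
Duty = $729,125.76 × 36.3% + 3,634 × $3.20 = $276,301.45.
Line 3 (78.65, Hesos, 2,493 kg, $211,555.98):
Base rate for 78.65 is 4%.
78.65 has an FTA preferential rate, but origin Hesos is not Karara; base rate stands.
Additional duty on 78.65 from Hesos: +4%. Applied ad valorem rate: 4% + 4% = 8%.
Duty = $211,555.98 × 8% = $16,924.48.
Total = $99,606.42 + $276,301.45 + $16,924.48 = $392,832.35.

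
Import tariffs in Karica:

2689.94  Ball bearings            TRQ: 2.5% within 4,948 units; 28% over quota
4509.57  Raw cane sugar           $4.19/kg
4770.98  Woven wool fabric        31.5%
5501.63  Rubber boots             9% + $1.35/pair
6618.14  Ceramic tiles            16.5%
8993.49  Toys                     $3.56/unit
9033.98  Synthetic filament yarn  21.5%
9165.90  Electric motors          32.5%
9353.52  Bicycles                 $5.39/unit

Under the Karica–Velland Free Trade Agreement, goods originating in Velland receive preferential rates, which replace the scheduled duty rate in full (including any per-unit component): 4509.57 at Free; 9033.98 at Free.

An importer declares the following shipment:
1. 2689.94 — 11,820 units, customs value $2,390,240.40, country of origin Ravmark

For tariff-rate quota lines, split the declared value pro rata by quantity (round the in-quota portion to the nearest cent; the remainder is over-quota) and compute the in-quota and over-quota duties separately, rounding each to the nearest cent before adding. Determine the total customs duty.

Line 1 (2689.94, Ravmark, 11,820 units, $2,390,240.40):
Code 2689.94 is under a tariff-rate quota (threshold 4,948 units). In-quota: 4,948 units at 2.5%; over-quota: 6,872 units at 28%.
Pro-rata value split: in-quota = $2,390,240.40 × 4,948/11,820 = $1,000,584.56; over-quota = $2,390,240.40 − $1,000,584.56 = $1,389,655.84.
In-quota duty = $1,000,584.56 × 2.5% = $25,014.61. Over-quota duty = $1,389,655.84 × 28% = $389,103.64.
Line duty = $25,014.61 + $389,103.64 = $414,118.25.

$414,118.25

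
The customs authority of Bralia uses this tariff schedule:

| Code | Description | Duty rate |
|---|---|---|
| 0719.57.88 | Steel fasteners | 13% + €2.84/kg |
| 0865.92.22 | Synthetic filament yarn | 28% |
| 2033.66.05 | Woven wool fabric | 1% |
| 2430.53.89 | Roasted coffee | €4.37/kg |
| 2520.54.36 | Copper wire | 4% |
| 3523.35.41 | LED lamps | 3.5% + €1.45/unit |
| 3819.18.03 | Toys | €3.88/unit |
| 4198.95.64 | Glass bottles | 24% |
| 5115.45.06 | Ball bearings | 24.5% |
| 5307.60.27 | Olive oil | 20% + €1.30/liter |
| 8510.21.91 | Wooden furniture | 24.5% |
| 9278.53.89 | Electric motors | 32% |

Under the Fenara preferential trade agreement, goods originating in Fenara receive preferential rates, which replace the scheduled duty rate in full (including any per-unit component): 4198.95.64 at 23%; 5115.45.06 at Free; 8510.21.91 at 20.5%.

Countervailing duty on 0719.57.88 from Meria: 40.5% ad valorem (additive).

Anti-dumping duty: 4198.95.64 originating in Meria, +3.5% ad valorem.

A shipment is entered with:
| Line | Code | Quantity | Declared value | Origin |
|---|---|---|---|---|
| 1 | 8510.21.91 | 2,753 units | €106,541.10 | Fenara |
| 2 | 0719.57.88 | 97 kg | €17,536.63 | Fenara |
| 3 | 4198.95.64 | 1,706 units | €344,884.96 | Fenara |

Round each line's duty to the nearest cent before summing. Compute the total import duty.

Line 1 (8510.21.91, Fenara, 2,753 units, €106,541.10):
Base rate for 8510.21.91 is 24.5%.
Origin Fenara qualifies under the Bralia–Fenara agreement and 8510.21.91 is covered: preferential rate 20.5% applies instead.
Duty = €106,541.10 × 20.5% = €21,840.93.
Line 2 (0719.57.88, Fenara, 97 kg, €17,536.63):
Base rate for 0719.57.88 is 13% + €2.84/kg.
Origin Fenara is the FTA partner but 0719.57.88 is not on the preference list; base rate stands.
The additional-duty order on 0719.57.88 targets Meria, not Fenara; it does not apply.
Duty = €17,536.63 × 13% + 97 × €2.84 = €2,555.24.
Line 3 (4198.95.64, Fenara, 1,706 units, €344,884.96):
Base rate for 4198.95.64 is 24%.
Origin Fenara qualifies under the Bralia–Fenara agreement and 4198.95.64 is covered: preferential rate 23% applies instead.
The additional-duty order on 4198.95.64 targets Meria, not Fenara; it does not apply.
Duty = €344,884.96 × 23% = €79,323.54.
Total = €21,840.93 + €2,555.24 + €79,323.54 = €103,719.71.

€103,719.71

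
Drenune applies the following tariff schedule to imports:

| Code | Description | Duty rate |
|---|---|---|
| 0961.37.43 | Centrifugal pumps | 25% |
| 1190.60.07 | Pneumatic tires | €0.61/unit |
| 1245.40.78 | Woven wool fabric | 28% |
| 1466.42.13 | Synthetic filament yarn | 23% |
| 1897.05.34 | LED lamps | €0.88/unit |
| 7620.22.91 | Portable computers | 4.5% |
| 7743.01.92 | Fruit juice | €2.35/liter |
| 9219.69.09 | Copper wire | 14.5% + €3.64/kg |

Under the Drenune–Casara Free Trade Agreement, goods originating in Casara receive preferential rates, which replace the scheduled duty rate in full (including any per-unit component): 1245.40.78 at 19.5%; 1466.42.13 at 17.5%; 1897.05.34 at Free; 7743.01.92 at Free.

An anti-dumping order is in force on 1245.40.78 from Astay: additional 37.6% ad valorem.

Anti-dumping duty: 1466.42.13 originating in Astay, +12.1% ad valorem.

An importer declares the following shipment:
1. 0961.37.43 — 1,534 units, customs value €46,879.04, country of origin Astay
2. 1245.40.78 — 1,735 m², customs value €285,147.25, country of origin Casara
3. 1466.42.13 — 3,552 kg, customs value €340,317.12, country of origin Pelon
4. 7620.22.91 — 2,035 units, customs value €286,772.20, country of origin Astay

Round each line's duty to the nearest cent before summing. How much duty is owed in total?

Line 1 (0961.37.43, Astay, 1,534 units, €46,879.04):
Base rate for 0961.37.43 is 25%.
Duty = €46,879.04 × 25% = €11,719.76.
Line 2 (1245.40.78, Casara, 1,735 m², €285,147.25):
Base rate for 1245.40.78 is 28%.
Origin Casara qualifies under the Drenune–Casara agreement and 1245.40.78 is covered: preferential rate 19.5% applies instead.
The additional-duty order on 1245.40.78 targets Astay, not Casara; it does not apply.
Duty = €285,147.25 × 19.5% = €55,603.71.
Line 3 (1466.42.13, Pelon, 3,552 kg, €340,317.12):
Base rate for 1466.42.13 is 23%.
1466.42.13 has an FTA preferential rate, but origin Pelon is not Casara; base rate stands.
The additional-duty order on 1466.42.13 targets Astay, not Pelon; it does not apply.
Duty = €340,317.12 × 23% = €78,272.94.
Line 4 (7620.22.91, Astay, 2,035 units, €286,772.20):
Base rate for 7620.22.91 is 4.5%.
Duty = €286,772.20 × 4.5% = €12,904.75.
Total = €11,719.76 + €55,603.71 + €78,272.94 + €12,904.75 = €158,501.16.

€158,501.16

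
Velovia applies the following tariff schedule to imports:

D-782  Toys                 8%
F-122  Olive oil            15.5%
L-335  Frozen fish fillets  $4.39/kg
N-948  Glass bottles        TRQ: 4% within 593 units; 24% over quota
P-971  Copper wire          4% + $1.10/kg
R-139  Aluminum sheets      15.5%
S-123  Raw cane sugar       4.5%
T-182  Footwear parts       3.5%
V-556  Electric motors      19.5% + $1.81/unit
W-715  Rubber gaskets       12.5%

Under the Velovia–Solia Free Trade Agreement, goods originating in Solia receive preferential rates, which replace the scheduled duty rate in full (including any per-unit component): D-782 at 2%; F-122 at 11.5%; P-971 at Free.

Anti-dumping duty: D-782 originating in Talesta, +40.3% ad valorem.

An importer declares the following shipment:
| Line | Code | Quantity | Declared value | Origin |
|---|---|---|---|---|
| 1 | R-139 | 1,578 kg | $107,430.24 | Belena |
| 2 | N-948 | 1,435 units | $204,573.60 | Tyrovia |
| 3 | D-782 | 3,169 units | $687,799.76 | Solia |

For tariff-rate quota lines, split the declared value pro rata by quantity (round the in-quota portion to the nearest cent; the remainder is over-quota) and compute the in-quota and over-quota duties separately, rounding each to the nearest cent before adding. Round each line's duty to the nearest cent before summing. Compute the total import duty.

Line 1 (R-139, Belena, 1,578 kg, $107,430.24):
Base rate for R-139 is 15.5%.
Duty = $107,430.24 × 15.5% = $16,651.69.
Line 2 (N-948, Tyrovia, 1,435 units, $204,573.60):
Code N-948 is under a tariff-rate quota (threshold 593 units). In-quota: 593 units at 4%; over-quota: 842 units at 24%.
Pro-rata value split: in-quota = $204,573.60 × 593/1,435 = $84,538.08; over-quota = $204,573.60 − $84,538.08 = $120,035.52.
In-quota duty = $84,538.08 × 4% = $3,381.52. Over-quota duty = $120,035.52 × 24% = $28,808.52.
Line duty = $3,381.52 + $28,808.52 = $32,190.04.
Line 3 (D-782, Solia, 3,169 units, $687,799.76):
Base rate for D-782 is 8%.
Origin Solia qualifies under the Velovia–Solia agreement and D-782 is covered: preferential rate 2% applies instead.
The additional-duty order on D-782 targets Talesta, not Solia; it does not apply.
Duty = $687,799.76 × 2% = $13,756.00.
Total = $16,651.69 + $32,190.04 + $13,756.00 = $62,597.73.

$62,597.73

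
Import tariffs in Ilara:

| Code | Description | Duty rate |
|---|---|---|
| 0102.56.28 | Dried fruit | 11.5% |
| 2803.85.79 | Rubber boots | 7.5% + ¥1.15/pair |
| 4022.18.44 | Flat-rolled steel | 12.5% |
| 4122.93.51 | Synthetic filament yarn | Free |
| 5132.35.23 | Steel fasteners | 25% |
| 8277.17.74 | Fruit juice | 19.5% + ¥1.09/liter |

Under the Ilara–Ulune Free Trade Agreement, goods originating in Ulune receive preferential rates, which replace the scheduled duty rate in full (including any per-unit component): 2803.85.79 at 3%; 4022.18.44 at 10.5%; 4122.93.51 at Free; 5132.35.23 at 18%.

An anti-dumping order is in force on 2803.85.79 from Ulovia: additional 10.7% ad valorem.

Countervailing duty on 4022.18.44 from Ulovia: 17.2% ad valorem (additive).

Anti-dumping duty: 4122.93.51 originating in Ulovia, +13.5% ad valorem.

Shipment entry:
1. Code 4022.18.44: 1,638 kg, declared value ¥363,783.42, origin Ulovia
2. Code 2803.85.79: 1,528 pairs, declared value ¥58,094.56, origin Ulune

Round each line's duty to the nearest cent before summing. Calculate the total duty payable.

Line 1 (4022.18.44, Ulovia, 1,638 kg, ¥363,783.42):
Base rate for 4022.18.44 is 12.5%.
4022.18.44 has an FTA preferential rate, but origin Ulovia is not Ulune; base rate stands.
Additional duty on 4022.18.44 from Ulovia: +17.2%. Applied ad valorem rate: 12.5% + 17.2% = 29.7%.
Duty = ¥363,783.42 × 29.7% = ¥108,043.68.
Line 2 (2803.85.79, Ulune, 1,528 pairs, ¥58,094.56):
Base rate for 2803.85.79 is 7.5% + ¥1.15/pair.
Origin Ulune qualifies under the Ilara–Ulune agreement and 2803.85.79 is covered: preferential rate 3% applies instead.
The additional-duty order on 2803.85.79 targets Ulovia, not Ulune; it does not apply.
Duty = ¥58,094.56 × 3% = ¥1,742.84.
Total = ¥108,043.68 + ¥1,742.84 = ¥109,786.52.

¥109,786.52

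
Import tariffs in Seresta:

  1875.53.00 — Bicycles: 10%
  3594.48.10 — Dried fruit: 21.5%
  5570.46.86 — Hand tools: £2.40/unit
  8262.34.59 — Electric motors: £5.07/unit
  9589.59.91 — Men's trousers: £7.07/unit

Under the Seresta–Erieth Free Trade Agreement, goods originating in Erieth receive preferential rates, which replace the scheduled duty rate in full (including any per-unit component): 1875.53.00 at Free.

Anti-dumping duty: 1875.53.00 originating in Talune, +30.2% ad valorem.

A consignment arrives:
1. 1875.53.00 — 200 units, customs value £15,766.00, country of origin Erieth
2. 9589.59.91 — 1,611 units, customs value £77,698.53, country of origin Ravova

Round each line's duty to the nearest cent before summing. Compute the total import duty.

Line 1 (1875.53.00, Erieth, 200 units, £15,766.00):
Base rate for 1875.53.00 is 10%.
Origin Erieth qualifies under the Seresta–Erieth agreement and 1875.53.00 is covered: preferential rate Free applies instead.
The additional-duty order on 1875.53.00 targets Talune, not Erieth; it does not apply.
Duty = £15,766.00 × 0% = £0.00.
Line 2 (9589.59.91, Ravova, 1,611 units, £77,698.53):
Base rate for 9589.59.91 is £7.07/unit.
Duty = 1,611 × £7.07 = £11,389.77.
Total = £0.00 + £11,389.77 = £11,389.77.

£11,389.77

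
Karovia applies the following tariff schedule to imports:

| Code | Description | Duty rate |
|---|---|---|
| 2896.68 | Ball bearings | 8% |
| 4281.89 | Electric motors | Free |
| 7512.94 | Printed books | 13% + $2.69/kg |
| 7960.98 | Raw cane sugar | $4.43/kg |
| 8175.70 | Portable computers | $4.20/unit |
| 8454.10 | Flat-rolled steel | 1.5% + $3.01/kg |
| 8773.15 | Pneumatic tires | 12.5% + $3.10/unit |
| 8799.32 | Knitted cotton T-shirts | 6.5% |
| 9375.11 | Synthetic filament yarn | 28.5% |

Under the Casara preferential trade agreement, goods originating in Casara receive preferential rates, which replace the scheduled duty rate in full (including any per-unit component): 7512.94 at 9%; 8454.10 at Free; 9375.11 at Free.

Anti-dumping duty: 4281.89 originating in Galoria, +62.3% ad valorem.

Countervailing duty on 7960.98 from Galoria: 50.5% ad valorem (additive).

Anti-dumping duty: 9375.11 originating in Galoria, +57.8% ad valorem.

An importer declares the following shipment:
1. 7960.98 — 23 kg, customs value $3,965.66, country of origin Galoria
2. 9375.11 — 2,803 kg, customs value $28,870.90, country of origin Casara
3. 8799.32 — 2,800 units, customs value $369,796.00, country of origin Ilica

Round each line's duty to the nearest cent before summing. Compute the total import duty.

$26,141.29

Line 1 (7960.98, Galoria, 23 kg, $3,965.66):
Base rate for 7960.98 is $4.43/kg.
Additional duty on 7960.98 from Galoria: +50.5% ad valorem. Applied ad valorem rate = 50.5%.
Duty = $3,965.66 × 50.5% + 23 × $4.43 = $2,104.55.
Line 2 (9375.11, Casara, 2,803 kg, $28,870.90):
Base rate for 9375.11 is 28.5%.
Origin Casara qualifies under the Karovia–Casara agreement and 9375.11 is covered: preferential rate Free applies instead.
The additional-duty order on 9375.11 targets Galoria, not Casara; it does not apply.
Duty = $28,870.90 × 0% = $0.00.
Line 3 (8799.32, Ilica, 2,800 units, $369,796.00):
Base rate for 8799.32 is 6.5%.
Duty = $369,796.00 × 6.5% = $24,036.74.
Total = $2,104.55 + $0.00 + $24,036.74 = $26,141.29.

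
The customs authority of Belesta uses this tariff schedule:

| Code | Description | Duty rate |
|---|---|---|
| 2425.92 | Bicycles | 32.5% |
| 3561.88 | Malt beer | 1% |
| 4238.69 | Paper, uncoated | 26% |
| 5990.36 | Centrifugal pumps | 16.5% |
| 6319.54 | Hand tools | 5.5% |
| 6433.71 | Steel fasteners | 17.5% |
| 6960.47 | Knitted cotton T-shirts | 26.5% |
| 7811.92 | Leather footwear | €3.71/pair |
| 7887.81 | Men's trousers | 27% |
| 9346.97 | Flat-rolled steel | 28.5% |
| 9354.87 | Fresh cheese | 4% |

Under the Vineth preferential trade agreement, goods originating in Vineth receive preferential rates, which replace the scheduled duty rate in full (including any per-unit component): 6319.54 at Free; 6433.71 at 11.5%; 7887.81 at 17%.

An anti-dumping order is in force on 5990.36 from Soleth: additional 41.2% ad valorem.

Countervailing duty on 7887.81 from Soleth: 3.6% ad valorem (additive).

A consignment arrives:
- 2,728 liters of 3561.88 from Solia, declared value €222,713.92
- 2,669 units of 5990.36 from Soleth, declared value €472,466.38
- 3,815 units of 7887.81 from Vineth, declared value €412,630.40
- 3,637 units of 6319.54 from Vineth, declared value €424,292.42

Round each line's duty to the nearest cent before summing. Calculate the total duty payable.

Line 1 (3561.88, Solia, 2,728 liters, €222,713.92):
Base rate for 3561.88 is 1%.
Duty = €222,713.92 × 1% = €2,227.14.
Line 2 (5990.36, Soleth, 2,669 units, €472,466.38):
Base rate for 5990.36 is 16.5%.
Additional duty on 5990.36 from Soleth: +41.2%. Applied ad valorem rate: 16.5% + 41.2% = 57.7%.
Duty = €472,466.38 × 57.7% = €272,613.10.
Line 3 (7887.81, Vineth, 3,815 units, €412,630.40):
Base rate for 7887.81 is 27%.
Origin Vineth qualifies under the Belesta–Vineth agreement and 7887.81 is covered: preferential rate 17% applies instead.
The additional-duty order on 7887.81 targets Soleth, not Vineth; it does not apply.
Duty = €412,630.40 × 17% = €70,147.17.
Line 4 (6319.54, Vineth, 3,637 units, €424,292.42):
Base rate for 6319.54 is 5.5%.
Origin Vineth qualifies under the Belesta–Vineth agreement and 6319.54 is covered: preferential rate Free applies instead.
Duty = €424,292.42 × 0% = €0.00.
Total = €2,227.14 + €272,613.10 + €70,147.17 + €0.00 = €344,987.41.

€344,987.41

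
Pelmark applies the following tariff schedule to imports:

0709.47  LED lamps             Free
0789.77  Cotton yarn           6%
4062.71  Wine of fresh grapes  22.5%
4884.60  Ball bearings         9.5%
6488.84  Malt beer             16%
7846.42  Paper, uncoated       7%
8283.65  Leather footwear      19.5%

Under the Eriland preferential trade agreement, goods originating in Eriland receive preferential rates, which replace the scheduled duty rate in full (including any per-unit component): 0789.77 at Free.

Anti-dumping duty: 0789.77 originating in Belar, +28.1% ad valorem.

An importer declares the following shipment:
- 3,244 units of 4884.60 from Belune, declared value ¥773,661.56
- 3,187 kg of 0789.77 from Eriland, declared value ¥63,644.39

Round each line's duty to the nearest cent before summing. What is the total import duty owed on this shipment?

Line 1 (4884.60, Belune, 3,244 units, ¥773,661.56):
Base rate for 4884.60 is 9.5%.
Duty = ¥773,661.56 × 9.5% = ¥73,497.85.
Line 2 (0789.77, Eriland, 3,187 kg, ¥63,644.39):
Base rate for 0789.77 is 6%.
Origin Eriland qualifies under the Pelmark–Eriland agreement and 0789.77 is covered: preferential rate Free applies instead.
The additional-duty order on 0789.77 targets Belar, not Eriland; it does not apply.
Duty = ¥63,644.39 × 0% = ¥0.00.
Total = ¥73,497.85 + ¥0.00 = ¥73,497.85.

¥73,497.85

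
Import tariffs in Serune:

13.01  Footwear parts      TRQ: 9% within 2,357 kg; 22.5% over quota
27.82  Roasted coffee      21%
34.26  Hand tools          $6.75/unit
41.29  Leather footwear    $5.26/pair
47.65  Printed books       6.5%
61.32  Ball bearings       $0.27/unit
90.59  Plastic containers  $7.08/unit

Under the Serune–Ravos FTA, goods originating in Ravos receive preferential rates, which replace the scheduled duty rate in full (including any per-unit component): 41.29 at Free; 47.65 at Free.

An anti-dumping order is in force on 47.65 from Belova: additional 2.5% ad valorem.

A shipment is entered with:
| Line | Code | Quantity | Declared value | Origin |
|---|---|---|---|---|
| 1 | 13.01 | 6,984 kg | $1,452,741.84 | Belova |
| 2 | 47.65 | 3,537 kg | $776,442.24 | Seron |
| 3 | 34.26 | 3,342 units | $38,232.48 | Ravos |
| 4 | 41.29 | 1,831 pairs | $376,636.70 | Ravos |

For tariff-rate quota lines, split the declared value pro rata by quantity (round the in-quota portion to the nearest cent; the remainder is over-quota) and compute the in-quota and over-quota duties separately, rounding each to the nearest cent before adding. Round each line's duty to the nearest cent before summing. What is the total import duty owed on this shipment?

Line 1 (13.01, Belova, 6,984 kg, $1,452,741.84):
Code 13.01 is under a tariff-rate quota (threshold 2,357 kg). In-quota: 2,357 kg at 9%; over-quota: 4,627 kg at 22.5%.
Pro-rata value split: in-quota = $1,452,741.84 × 2,357/6,984 = $490,279.57; over-quota = $1,452,741.84 − $490,279.57 = $962,462.27.
In-quota duty = $490,279.57 × 9% = $44,125.16. Over-quota duty = $962,462.27 × 22.5% = $216,554.01.
Line duty = $44,125.16 + $216,554.01 = $260,679.17.
Line 2 (47.65, Seron, 3,537 kg, $776,442.24):
Base rate for 47.65 is 6.5%.
47.65 has an FTA preferential rate, but origin Seron is not Ravos; base rate stands.
The additional-duty order on 47.65 targets Belova, not Seron; it does not apply.
Duty = $776,442.24 × 6.5% = $50,468.75.
Line 3 (34.26, Ravos, 3,342 units, $38,232.48):
Base rate for 34.26 is $6.75/unit.
Origin Ravos is the FTA partner but 34.26 is not on the preference list; base rate stands.
Duty = 3,342 × $6.75 = $22,558.50.
Line 4 (41.29, Ravos, 1,831 pairs, $376,636.70):
Base rate for 41.29 is $5.26/pair.
Origin Ravos qualifies under the Serune–Ravos agreement and 41.29 is covered: preferential rate Free applies instead.
Duty = $376,636.70 × 0% = $0.00.
Total = $260,679.17 + $50,468.75 + $22,558.50 + $0.00 = $333,706.42.

$333,706.42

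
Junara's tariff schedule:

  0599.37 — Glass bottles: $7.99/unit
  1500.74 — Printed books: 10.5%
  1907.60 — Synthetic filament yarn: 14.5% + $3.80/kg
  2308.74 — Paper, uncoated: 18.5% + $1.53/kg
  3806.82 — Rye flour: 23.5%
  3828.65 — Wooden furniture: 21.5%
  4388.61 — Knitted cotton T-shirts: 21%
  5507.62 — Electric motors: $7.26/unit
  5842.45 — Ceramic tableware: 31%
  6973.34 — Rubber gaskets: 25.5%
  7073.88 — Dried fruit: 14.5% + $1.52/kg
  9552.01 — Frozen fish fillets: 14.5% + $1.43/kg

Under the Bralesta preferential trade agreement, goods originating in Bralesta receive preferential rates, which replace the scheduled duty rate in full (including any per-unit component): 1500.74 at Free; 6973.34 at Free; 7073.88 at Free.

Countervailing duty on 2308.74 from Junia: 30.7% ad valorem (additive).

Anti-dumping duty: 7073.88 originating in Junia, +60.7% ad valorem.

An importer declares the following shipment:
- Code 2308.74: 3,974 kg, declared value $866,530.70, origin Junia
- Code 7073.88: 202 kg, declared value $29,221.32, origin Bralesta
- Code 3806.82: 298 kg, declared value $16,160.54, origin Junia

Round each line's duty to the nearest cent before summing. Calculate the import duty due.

Line 1 (2308.74, Junia, 3,974 kg, $866,530.70):
Base rate for 2308.74 is 18.5% + $1.53/kg.
Additional duty on 2308.74 from Junia: +30.7%. Applied ad valorem rate: 18.5% + 30.7% = 49.2%.
Duty = $866,530.70 × 49.2% + 3,974 × $1.53 = $432,413.32.
Line 2 (7073.88, Bralesta, 202 kg, $29,221.32):
Base rate for 7073.88 is 14.5% + $1.52/kg.
Origin Bralesta qualifies under the Junara–Bralesta agreement and 7073.88 is covered: preferential rate Free applies instead.
The additional-duty order on 7073.88 targets Junia, not Bralesta; it does not apply.
Duty = $29,221.32 × 0% = $0.00.
Line 3 (3806.82, Junia, 298 kg, $16,160.54):
Base rate for 3806.82 is 23.5%.
Duty = $16,160.54 × 23.5% = $3,797.73.
Total = $432,413.32 + $0.00 + $3,797.73 = $436,211.05.

$436,211.05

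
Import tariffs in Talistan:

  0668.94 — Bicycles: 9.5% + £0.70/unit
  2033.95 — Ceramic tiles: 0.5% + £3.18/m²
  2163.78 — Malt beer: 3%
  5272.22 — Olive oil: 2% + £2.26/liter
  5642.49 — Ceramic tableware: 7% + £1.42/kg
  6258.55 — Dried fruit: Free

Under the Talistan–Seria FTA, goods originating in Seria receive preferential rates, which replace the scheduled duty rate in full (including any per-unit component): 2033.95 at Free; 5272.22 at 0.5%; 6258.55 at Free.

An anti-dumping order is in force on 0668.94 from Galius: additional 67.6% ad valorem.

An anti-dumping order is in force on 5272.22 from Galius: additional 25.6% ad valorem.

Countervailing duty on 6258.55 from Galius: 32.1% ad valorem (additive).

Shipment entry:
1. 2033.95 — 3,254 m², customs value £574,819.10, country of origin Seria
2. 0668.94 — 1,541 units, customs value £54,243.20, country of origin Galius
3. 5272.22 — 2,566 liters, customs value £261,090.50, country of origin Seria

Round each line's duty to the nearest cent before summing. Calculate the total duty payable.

Line 1 (2033.95, Seria, 3,254 m², £574,819.10):
Base rate for 2033.95 is 0.5% + £3.18/m².
Origin Seria qualifies under the Talistan–Seria agreement and 2033.95 is covered: preferential rate Free applies instead.
Duty = £574,819.10 × 0% = £0.00.
Line 2 (0668.94, Galius, 1,541 units, £54,243.20):
Base rate for 0668.94 is 9.5% + £0.70/unit.
Additional duty on 0668.94 from Galius: +67.6%. Applied ad valorem rate: 9.5% + 67.6% = 77.1%.
Duty = £54,243.20 × 77.1% + 1,541 × £0.70 = £42,900.21.
Line 3 (5272.22, Seria, 2,566 liters, £261,090.50):
Base rate for 5272.22 is 2% + £2.26/liter.
Origin Seria qualifies under the Talistan–Seria agreement and 5272.22 is covered: preferential rate 0.5% applies instead.
The additional-duty order on 5272.22 targets Galius, not Seria; it does not apply.
Duty = £261,090.50 × 0.5% = £1,305.45.
Total = £0.00 + £42,900.21 + £1,305.45 = £44,205.66.

£44,205.66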